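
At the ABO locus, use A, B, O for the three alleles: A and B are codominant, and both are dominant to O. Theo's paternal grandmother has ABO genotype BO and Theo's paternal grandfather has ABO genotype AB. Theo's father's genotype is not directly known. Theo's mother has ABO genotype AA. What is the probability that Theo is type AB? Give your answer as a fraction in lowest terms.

1/2

Theo's father's ABO genotype from BO × AB: 1/4 AB, 1/4 AO, 1/4 BB, 1/4 BO.
Crossing each possibility with the mother AA and summing P(type AB): 1/4·1/2 + 1/4·0 + 1/4·1 + 1/4·1/2 = 1/2.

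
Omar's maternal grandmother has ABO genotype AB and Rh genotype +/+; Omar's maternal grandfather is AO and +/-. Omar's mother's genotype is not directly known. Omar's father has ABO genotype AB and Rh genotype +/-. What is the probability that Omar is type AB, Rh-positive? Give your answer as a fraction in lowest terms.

Omar's mother's ABO genotype from AB × AO: 1/4 AA, 1/4 AB, 1/4 AO, 1/4 BO.
Crossing each possibility with the father AB and summing P(type AB): 1/4·1/2 + 1/4·1/2 + 1/4·1/4 + 1/4·1/4 = 3/8.
Similarly for Rh via the mother's Rh distribution: P(Rh+) = 7/8.
Independent loci: 3/8 × 7/8 = 21/64.

21/64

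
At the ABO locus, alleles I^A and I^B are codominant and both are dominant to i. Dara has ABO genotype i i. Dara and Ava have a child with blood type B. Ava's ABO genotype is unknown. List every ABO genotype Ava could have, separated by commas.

For each candidate genotype of Ava, check whether crossing it with i i can produce every observed child phenotype.
  I^A I^A → possible child types {A} ✗
  I^A I^B → possible child types {A, B} ✓
  I^A i → possible child types {O, A} ✗
  I^B I^B → possible child types {B} ✓
  I^B i → possible child types {O, B} ✓
  i i → possible child types {O} ✗

I^A I^B, I^B I^B, I^B i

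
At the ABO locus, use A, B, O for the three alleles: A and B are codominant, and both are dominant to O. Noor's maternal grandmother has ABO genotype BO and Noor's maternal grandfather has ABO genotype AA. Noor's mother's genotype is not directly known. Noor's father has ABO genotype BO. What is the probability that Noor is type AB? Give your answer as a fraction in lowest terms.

1/4

Noor's mother's ABO genotype from BO × AA: 1/2 AB, 1/2 AO.
Crossing each possibility with the father BO and summing P(type AB): 1/2·1/4 + 1/2·1/4 = 1/4.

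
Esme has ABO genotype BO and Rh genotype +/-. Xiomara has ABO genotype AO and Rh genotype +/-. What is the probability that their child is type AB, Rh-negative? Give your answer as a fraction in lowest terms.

1/16

ABO cross BO × AO → offspring phenotypes: 1/4 O, 1/4 A, 1/4 B, 1/4 AB.
Rh cross +/- × +/- → 3/4 Rh+, 1/4 Rh-.
Independent loci: P(type AB, Rh-negative) = 1/4 × 1/4 = 1/16.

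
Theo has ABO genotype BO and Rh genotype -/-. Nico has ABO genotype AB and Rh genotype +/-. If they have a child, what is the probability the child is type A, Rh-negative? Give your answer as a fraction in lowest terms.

ABO cross BO × AB → offspring phenotypes: 1/4 A, 1/2 B, 1/4 AB.
Rh cross -/- × +/- → 1/2 Rh+, 1/2 Rh-.
Independent loci: P(type A, Rh-negative) = 1/4 × 1/2 = 1/8.

1/8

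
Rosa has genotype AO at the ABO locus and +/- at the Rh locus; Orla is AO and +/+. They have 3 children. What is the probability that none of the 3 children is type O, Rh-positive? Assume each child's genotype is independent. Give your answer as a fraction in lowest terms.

ABO cross AO × AO → 1/4 O, 3/4 A.
Rh cross +/- × +/+ → 1 Rh+; so P(type O, Rh-positive) = 1/4 × 1 = 1/4 per child.
P(not type O, Rh-positive) = 3/4 for one child; (3/4)^3 = 27/64.

27/64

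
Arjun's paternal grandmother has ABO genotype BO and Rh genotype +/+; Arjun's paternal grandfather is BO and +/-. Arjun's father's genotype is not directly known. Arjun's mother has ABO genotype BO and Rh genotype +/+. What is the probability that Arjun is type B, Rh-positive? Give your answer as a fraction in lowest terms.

Arjun's father's ABO genotype from BO × BO: 1/4 BB, 1/2 BO, 1/4 OO.
Crossing each possibility with the mother BO and summing P(type B): 1/4·1 + 1/2·3/4 + 1/4·1/2 = 3/4.
Similarly for Rh via the father's Rh distribution: P(Rh+) = 1.
Independent loci: 3/4 × 1 = 3/4.

3/4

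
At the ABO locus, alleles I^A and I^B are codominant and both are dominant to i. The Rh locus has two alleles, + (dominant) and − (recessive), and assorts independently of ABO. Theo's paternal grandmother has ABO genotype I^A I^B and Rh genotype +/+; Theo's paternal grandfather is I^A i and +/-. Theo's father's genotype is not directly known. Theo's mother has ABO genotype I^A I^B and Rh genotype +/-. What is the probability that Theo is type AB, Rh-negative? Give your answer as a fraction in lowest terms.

3/64

Theo's father's ABO genotype from I^A I^B × I^A i: 1/4 I^A I^A, 1/4 I^A I^B, 1/4 I^A i, 1/4 I^B i.
Crossing each possibility with the mother I^A I^B and summing P(type AB): 1/4·1/2 + 1/4·1/2 + 1/4·1/4 + 1/4·1/4 = 3/8.
Similarly for Rh via the father's Rh distribution: P(Rh-) = 1/8.
Independent loci: 3/8 × 1/8 = 3/64.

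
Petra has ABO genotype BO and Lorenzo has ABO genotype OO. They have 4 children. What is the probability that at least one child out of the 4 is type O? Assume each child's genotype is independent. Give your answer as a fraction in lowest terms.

15/16

ABO cross BO × OO → 1/2 O, 1/2 B.
So P(type O) = 1/2 per child.
P(none) = (1/2)^4 = 1/16; P(at least one) = 1 − 1/16 = 15/16.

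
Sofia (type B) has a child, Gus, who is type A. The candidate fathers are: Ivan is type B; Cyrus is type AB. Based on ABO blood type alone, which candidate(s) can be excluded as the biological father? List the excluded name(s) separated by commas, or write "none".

A candidate is excluded only if no genotype consistent with his phenotype could produce a type A child with a type B mother.
Ivan (type B): no genotype consistent with that phenotype can produce a type-A child with a type-B mother.

Ivan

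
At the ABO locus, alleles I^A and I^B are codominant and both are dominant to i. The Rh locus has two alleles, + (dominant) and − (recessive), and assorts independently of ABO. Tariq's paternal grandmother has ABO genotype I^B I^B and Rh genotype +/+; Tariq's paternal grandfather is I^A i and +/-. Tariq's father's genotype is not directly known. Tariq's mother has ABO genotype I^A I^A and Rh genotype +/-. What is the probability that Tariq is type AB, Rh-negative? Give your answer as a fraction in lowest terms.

Tariq's father's ABO genotype from I^B I^B × I^A i: 1/2 I^A I^B, 1/2 I^B i.
Crossing each possibility with the mother I^A I^A and summing P(type AB): 1/2·1/2 + 1/2·1/2 = 1/2.
Similarly for Rh via the father's Rh distribution: P(Rh-) = 1/8.
Independent loci: 1/2 × 1/8 = 1/16.

1/16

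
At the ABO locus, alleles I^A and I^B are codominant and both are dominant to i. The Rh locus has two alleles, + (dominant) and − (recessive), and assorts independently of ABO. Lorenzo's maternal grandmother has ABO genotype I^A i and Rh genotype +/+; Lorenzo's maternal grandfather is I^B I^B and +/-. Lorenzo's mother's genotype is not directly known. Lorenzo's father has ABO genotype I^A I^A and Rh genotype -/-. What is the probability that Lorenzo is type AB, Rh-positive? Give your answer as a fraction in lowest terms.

Lorenzo's mother's ABO genotype from I^A i × I^B I^B: 1/2 I^A I^B, 1/2 I^B i.
Crossing each possibility with the father I^A I^A and summing P(type AB): 1/2·1/2 + 1/2·1/2 = 1/2.
Similarly for Rh via the mother's Rh distribution: P(Rh+) = 3/4.
Independent loci: 1/2 × 3/4 = 3/8.

3/8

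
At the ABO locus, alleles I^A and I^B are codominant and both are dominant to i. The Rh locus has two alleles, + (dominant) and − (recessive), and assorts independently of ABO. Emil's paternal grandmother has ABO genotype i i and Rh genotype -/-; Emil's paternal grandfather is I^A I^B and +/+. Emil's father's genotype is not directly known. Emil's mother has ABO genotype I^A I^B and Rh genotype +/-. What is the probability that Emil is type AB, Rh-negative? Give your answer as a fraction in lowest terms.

1/16

Emil's father's ABO genotype from i i × I^A I^B: 1/2 I^A i, 1/2 I^B i.
Crossing each possibility with the mother I^A I^B and summing P(type AB): 1/2·1/4 + 1/2·1/4 = 1/4.
Similarly for Rh via the father's Rh distribution: P(Rh-) = 1/4.
Independent loci: 1/4 × 1/4 = 1/16.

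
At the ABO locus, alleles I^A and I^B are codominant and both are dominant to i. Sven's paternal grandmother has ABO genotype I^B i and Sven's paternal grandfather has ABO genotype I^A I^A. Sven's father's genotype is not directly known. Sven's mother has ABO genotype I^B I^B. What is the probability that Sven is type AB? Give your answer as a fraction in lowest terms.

Sven's father's ABO genotype from I^B i × I^A I^A: 1/2 I^A I^B, 1/2 I^A i.
Crossing each possibility with the mother I^B I^B and summing P(type AB): 1/2·1/2 + 1/2·1/2 = 1/2.

1/2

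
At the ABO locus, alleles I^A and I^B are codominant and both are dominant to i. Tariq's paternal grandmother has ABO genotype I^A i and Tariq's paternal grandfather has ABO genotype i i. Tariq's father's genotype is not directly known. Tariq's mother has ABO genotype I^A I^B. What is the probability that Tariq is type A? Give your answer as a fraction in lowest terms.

Tariq's father's ABO genotype from I^A i × i i: 1/2 I^A i, 1/2 i i.
Crossing each possibility with the mother I^A I^B and summing P(type A): 1/2·1/2 + 1/2·1/2 = 1/2.

1/2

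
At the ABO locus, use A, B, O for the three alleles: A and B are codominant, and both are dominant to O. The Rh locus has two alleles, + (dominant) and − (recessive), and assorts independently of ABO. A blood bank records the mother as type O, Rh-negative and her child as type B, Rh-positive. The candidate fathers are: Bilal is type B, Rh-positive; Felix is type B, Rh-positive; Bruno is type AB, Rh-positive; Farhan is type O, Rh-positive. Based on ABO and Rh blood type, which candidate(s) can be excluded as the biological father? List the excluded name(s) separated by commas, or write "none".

Farhan

A candidate is excluded only if no genotype consistent with his phenotype could produce a type B, Rh-positive child with a type O, Rh-negative mother.
Farhan (type O, Rh+): no genotype consistent with that phenotype can produce a type-B Rh+ child with a type-O mother.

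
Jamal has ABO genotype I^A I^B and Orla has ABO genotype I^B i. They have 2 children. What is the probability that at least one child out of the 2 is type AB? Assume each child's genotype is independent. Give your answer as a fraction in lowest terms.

ABO cross I^A I^B × I^B i → 1/4 A, 1/2 B, 1/4 AB.
So P(type AB) = 1/4 per child.
P(none) = (3/4)^2 = 9/16; P(at least one) = 1 − 9/16 = 7/16.

7/16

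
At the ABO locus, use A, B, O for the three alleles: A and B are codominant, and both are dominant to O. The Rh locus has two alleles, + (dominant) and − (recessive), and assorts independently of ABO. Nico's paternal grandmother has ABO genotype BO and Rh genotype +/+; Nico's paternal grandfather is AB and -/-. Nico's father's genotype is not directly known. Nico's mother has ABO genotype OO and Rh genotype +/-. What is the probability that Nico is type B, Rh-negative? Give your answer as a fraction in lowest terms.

1/8

Nico's father's ABO genotype from BO × AB: 1/4 AB, 1/4 AO, 1/4 BB, 1/4 BO.
Crossing each possibility with the mother OO and summing P(type B): 1/4·1/2 + 1/4·0 + 1/4·1 + 1/4·1/2 = 1/2.
Similarly for Rh via the father's Rh distribution: P(Rh-) = 1/4.
Independent loci: 1/2 × 1/4 = 1/8.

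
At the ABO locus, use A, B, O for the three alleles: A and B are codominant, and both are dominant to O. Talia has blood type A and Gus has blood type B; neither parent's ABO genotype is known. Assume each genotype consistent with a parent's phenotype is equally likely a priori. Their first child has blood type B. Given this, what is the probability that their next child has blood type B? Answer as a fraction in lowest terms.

5/12

Possible genotypes: Talia ∈ {AA, AO}; Gus ∈ {BB, BO}.
Weight each parental genotype pair by prior × P(type-B child):
  AO × BB: posterior weight 2/3; P(next child type B) = 1/2.
  AO × BO: posterior weight 1/3; P(next child type B) = 1/4.
Weighted sum = 5/12.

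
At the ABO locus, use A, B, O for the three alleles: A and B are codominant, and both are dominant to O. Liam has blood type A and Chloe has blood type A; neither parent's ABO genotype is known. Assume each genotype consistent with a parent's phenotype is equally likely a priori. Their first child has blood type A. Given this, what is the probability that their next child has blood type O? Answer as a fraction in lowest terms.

Possible genotypes: Liam ∈ {AA, AO}; Chloe ∈ {AA, AO}.
Weight each parental genotype pair by prior × P(type-A child):
  AA × AA: posterior weight 4/15; P(next child type O) = 0.
  AA × AO: posterior weight 4/15; P(next child type O) = 0.
  AO × AA: posterior weight 4/15; P(next child type O) = 0.
  AO × AO: posterior weight 1/5; P(next child type O) = 1/4.
Weighted sum = 1/20.

1/20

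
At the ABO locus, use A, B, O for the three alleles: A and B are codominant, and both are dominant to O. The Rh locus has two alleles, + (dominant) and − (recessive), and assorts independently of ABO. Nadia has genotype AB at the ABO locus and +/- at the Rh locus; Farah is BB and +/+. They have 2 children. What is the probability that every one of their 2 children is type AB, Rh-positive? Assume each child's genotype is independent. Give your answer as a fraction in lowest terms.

1/4

ABO cross AB × BB → 1/2 B, 1/2 AB.
Rh cross +/- × +/+ → 1 Rh+; so P(type AB, Rh-positive) = 1/2 × 1 = 1/2 per child.
All 2 independent: (1/2)^2 = 1/4.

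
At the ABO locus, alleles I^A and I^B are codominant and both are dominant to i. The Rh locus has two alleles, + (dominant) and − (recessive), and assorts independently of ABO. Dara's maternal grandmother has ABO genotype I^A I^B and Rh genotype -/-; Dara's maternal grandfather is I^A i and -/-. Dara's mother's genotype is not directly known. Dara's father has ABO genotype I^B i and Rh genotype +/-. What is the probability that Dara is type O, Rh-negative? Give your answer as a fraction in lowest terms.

1/16

Dara's mother's ABO genotype from I^A I^B × I^A i: 1/4 I^A I^A, 1/4 I^A I^B, 1/4 I^A i, 1/4 I^B i.
Crossing each possibility with the father I^B i and summing P(type O): 1/4·0 + 1/4·0 + 1/4·1/4 + 1/4·1/4 = 1/8.
Similarly for Rh via the mother's Rh distribution: P(Rh-) = 1/2.
Independent loci: 1/8 × 1/2 = 1/16.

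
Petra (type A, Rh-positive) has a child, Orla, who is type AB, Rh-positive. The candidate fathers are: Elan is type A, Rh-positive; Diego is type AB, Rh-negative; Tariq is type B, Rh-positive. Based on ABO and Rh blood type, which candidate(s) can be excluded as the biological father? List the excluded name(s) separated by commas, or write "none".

A candidate is excluded only if no genotype consistent with his phenotype could produce a type AB, Rh-positive child with a type A, Rh-positive mother.
Elan (type A, Rh+): no genotype consistent with that phenotype can produce a type-AB Rh+ child with a type-A mother.

Elan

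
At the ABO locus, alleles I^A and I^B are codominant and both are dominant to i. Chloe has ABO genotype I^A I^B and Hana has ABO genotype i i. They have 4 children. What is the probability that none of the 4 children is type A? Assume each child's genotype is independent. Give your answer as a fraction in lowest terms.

ABO cross I^A I^B × i i → 1/2 A, 1/2 B.
So P(type A) = 1/2 per child.
P(not type A) = 1/2 for one child; (1/2)^4 = 1/16.

1/16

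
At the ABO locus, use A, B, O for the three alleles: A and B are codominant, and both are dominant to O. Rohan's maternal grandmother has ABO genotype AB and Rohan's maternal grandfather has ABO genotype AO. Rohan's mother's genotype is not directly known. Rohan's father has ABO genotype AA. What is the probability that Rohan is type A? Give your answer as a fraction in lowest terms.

3/4

Rohan's mother's ABO genotype from AB × AO: 1/4 AA, 1/4 AB, 1/4 AO, 1/4 BO.
Crossing each possibility with the father AA and summing P(type A): 1/4·1 + 1/4·1/2 + 1/4·1 + 1/4·1/2 = 3/4.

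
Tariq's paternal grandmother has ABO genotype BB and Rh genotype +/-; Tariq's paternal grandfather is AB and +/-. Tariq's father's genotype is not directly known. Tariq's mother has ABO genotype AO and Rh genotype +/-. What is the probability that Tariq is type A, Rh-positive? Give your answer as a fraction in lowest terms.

3/16

Tariq's father's ABO genotype from BB × AB: 1/2 AB, 1/2 BB.
Crossing each possibility with the mother AO and summing P(type A): 1/2·1/2 + 1/2·0 = 1/4.
Similarly for Rh via the father's Rh distribution: P(Rh+) = 3/4.
Independent loci: 1/4 × 3/4 = 3/16.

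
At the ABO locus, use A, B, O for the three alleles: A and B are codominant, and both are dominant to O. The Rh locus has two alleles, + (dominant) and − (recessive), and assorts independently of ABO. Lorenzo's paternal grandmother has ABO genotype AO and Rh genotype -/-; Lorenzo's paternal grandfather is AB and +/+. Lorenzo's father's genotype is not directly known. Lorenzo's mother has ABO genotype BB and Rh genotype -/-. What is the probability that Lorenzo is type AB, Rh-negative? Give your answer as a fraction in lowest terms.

Lorenzo's father's ABO genotype from AO × AB: 1/4 AA, 1/4 AB, 1/4 AO, 1/4 BO.
Crossing each possibility with the mother BB and summing P(type AB): 1/4·1 + 1/4·1/2 + 1/4·1/2 + 1/4·0 = 1/2.
Similarly for Rh via the father's Rh distribution: P(Rh-) = 1/2.
Independent loci: 1/2 × 1/2 = 1/4.

1/4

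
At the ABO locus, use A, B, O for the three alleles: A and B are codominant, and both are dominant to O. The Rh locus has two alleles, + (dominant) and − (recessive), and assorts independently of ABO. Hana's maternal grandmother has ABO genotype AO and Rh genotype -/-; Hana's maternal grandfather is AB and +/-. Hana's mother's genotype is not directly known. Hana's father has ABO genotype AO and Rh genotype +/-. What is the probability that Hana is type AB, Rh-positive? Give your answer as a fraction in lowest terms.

5/64

Hana's mother's ABO genotype from AO × AB: 1/4 AA, 1/4 AB, 1/4 AO, 1/4 BO.
Crossing each possibility with the father AO and summing P(type AB): 1/4·0 + 1/4·1/4 + 1/4·0 + 1/4·1/4 = 1/8.
Similarly for Rh via the mother's Rh distribution: P(Rh+) = 5/8.
Independent loci: 1/8 × 5/8 = 5/64.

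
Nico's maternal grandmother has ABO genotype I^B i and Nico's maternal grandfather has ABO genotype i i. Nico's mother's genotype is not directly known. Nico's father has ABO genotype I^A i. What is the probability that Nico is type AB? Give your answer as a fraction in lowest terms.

1/8

Nico's mother's ABO genotype from I^B i × i i: 1/2 I^B i, 1/2 i i.
Crossing each possibility with the father I^A i and summing P(type AB): 1/2·1/4 + 1/2·0 = 1/8.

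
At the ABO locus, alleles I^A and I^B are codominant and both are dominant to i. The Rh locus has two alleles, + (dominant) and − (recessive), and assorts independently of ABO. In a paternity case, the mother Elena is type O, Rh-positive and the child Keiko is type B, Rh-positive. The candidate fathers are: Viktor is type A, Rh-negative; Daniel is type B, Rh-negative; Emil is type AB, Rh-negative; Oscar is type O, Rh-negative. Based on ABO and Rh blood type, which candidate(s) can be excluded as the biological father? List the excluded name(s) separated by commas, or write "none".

Viktor, Oscar

A candidate is excluded only if no genotype consistent with his phenotype could produce a type B, Rh-positive child with a type O, Rh-positive mother.
Viktor (type A, Rh-): no genotype consistent with that phenotype can produce a type-B Rh+ child with a type-O mother.
Oscar (type O, Rh-): no genotype consistent with that phenotype can produce a type-B Rh+ child with a type-O mother.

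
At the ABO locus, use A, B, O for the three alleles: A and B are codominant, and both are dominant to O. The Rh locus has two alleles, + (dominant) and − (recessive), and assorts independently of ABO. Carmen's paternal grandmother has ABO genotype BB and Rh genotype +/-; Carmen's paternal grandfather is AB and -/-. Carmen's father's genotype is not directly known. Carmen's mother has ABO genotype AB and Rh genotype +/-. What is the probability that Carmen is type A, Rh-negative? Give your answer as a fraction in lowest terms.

3/64

Carmen's father's ABO genotype from BB × AB: 1/2 AB, 1/2 BB.
Crossing each possibility with the mother AB and summing P(type A): 1/2·1/4 + 1/2·0 = 1/8.
Similarly for Rh via the father's Rh distribution: P(Rh-) = 3/8.
Independent loci: 1/8 × 3/8 = 3/64.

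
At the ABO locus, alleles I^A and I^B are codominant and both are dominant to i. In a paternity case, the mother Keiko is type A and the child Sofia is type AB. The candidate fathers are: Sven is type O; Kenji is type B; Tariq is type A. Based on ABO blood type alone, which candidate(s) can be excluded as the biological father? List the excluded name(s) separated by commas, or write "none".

A candidate is excluded only if no genotype consistent with his phenotype could produce a type AB child with a type A mother.
Sven (type O): no genotype consistent with that phenotype can produce a type-AB child with a type-A mother.
Tariq (type A): no genotype consistent with that phenotype can produce a type-AB child with a type-A mother.

Sven, Tariq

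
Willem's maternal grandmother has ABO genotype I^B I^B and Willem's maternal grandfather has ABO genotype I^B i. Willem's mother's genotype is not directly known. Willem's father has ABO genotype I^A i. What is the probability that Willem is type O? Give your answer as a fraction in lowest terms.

Willem's mother's ABO genotype from I^B I^B × I^B i: 1/2 I^B I^B, 1/2 I^B i.
Crossing each possibility with the father I^A i and summing P(type O): 1/2·0 + 1/2·1/4 = 1/8.

1/8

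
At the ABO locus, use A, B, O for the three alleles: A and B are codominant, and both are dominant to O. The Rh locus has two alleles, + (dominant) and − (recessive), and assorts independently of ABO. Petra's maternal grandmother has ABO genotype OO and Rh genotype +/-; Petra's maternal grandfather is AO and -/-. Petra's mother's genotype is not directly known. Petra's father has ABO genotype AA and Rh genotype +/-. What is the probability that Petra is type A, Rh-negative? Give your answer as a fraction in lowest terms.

Petra's mother's ABO genotype from OO × AO: 1/2 AO, 1/2 OO.
Crossing each possibility with the father AA and summing P(type A): 1/2·1 + 1/2·1 = 1.
Similarly for Rh via the mother's Rh distribution: P(Rh-) = 3/8.
Independent loci: 1 × 3/8 = 3/8.

3/8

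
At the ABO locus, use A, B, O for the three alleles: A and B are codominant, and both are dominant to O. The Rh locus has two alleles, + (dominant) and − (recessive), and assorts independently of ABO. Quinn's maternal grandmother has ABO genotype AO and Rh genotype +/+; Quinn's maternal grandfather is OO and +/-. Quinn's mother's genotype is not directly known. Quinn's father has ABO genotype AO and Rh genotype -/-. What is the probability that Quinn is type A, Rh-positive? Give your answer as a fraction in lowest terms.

15/32

Quinn's mother's ABO genotype from AO × OO: 1/2 AO, 1/2 OO.
Crossing each possibility with the father AO and summing P(type A): 1/2·3/4 + 1/2·1/2 = 5/8.
Similarly for Rh via the mother's Rh distribution: P(Rh+) = 3/4.
Independent loci: 5/8 × 3/4 = 15/32.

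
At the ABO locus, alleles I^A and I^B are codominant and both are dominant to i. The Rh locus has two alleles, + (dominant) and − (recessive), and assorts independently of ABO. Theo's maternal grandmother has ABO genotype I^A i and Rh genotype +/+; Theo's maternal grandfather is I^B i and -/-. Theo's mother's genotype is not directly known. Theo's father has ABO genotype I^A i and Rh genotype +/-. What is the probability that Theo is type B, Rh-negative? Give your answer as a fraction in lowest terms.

1/32

Theo's mother's ABO genotype from I^A i × I^B i: 1/4 I^A I^B, 1/4 I^A i, 1/4 I^B i, 1/4 i i.
Crossing each possibility with the father I^A i and summing P(type B): 1/4·1/4 + 1/4·0 + 1/4·1/4 + 1/4·0 = 1/8.
Similarly for Rh via the mother's Rh distribution: P(Rh-) = 1/4.
Independent loci: 1/8 × 1/4 = 1/32.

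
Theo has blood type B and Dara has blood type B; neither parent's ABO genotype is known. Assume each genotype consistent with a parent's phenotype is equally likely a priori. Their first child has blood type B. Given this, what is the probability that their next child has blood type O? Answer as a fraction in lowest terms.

1/20

Possible genotypes: Theo ∈ {BB, BO}; Dara ∈ {BB, BO}.
Weight each parental genotype pair by prior × P(type-B child):
  BB × BB: posterior weight 4/15; P(next child type O) = 0.
  BB × BO: posterior weight 4/15; P(next child type O) = 0.
  BO × BB: posterior weight 4/15; P(next child type O) = 0.
  BO × BO: posterior weight 1/5; P(next child type O) = 1/4.
Weighted sum = 1/20.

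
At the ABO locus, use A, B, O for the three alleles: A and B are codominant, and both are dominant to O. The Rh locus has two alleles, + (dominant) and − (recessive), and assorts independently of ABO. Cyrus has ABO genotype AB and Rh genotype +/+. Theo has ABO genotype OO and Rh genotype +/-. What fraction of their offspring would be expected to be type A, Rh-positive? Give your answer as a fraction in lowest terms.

ABO cross AB × OO → offspring phenotypes: 1/2 A, 1/2 B.
Rh cross +/+ × +/- → 1 Rh+.
Independent loci: P(type A, Rh-positive) = 1/2 × 1 = 1/2.

1/2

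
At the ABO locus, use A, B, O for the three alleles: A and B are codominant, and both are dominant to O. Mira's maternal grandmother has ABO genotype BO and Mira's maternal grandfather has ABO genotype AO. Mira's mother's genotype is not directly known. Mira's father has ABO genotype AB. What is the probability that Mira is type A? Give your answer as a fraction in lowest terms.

Mira's mother's ABO genotype from BO × AO: 1/4 AB, 1/4 AO, 1/4 BO, 1/4 OO.
Crossing each possibility with the father AB and summing P(type A): 1/4·1/4 + 1/4·1/2 + 1/4·1/4 + 1/4·1/2 = 3/8.

3/8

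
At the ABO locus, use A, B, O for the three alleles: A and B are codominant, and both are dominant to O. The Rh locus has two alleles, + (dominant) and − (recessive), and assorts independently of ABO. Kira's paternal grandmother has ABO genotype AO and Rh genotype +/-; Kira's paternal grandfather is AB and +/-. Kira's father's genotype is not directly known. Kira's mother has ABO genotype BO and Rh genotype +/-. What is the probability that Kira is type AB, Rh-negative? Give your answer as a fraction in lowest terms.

1/16

Kira's father's ABO genotype from AO × AB: 1/4 AA, 1/4 AB, 1/4 AO, 1/4 BO.
Crossing each possibility with the mother BO and summing P(type AB): 1/4·1/2 + 1/4·1/4 + 1/4·1/4 + 1/4·0 = 1/4.
Similarly for Rh via the father's Rh distribution: P(Rh-) = 1/4.
Independent loci: 1/4 × 1/4 = 1/16.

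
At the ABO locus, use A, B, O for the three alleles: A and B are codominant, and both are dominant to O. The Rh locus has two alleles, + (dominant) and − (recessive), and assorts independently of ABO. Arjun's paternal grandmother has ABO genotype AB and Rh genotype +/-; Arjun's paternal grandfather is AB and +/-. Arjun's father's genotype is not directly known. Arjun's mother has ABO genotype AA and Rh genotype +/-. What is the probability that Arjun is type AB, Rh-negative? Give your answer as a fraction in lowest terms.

Arjun's father's ABO genotype from AB × AB: 1/4 AA, 1/2 AB, 1/4 BB.
Crossing each possibility with the mother AA and summing P(type AB): 1/4·0 + 1/2·1/2 + 1/4·1 = 1/2.
Similarly for Rh via the father's Rh distribution: P(Rh-) = 1/4.
Independent loci: 1/2 × 1/4 = 1/8.

1/8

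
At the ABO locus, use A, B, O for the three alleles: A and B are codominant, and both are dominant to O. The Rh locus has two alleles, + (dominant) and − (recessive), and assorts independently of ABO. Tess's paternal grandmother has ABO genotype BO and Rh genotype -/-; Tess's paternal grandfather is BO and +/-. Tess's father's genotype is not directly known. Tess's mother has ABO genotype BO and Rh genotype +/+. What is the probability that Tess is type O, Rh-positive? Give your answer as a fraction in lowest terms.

1/4

Tess's father's ABO genotype from BO × BO: 1/4 BB, 1/2 BO, 1/4 OO.
Crossing each possibility with the mother BO and summing P(type O): 1/4·0 + 1/2·1/4 + 1/4·1/2 = 1/4.
Similarly for Rh via the father's Rh distribution: P(Rh+) = 1.
Independent loci: 1/4 × 1 = 1/4.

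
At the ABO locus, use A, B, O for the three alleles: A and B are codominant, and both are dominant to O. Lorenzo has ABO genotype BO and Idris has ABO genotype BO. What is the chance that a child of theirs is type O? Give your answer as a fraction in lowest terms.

1/4

ABO cross BO × BO → offspring phenotypes: 1/4 O, 3/4 B.
So P(type O) = 1/4.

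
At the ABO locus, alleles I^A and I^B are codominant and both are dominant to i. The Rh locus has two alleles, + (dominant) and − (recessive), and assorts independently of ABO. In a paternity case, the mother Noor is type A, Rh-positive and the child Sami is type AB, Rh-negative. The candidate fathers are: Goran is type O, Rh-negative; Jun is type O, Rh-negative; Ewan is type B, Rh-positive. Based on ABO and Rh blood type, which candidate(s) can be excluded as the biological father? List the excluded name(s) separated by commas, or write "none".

A candidate is excluded only if no genotype consistent with his phenotype could produce a type AB, Rh-negative child with a type A, Rh-positive mother.
Goran (type O, Rh-): no genotype consistent with that phenotype can produce a type-AB Rh- child with a type-A mother.
Jun (type O, Rh-): no genotype consistent with that phenotype can produce a type-AB Rh- child with a type-A mother.

Goran, Jun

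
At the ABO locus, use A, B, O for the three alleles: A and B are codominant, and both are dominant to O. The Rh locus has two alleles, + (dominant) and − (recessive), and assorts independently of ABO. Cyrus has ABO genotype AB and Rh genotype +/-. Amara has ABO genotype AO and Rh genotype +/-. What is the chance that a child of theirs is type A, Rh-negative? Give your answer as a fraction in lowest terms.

1/8

ABO cross AB × AO → offspring phenotypes: 1/2 A, 1/4 B, 1/4 AB.
Rh cross +/- × +/- → 3/4 Rh+, 1/4 Rh-.
Independent loci: P(type A, Rh-negative) = 1/2 × 1/4 = 1/8.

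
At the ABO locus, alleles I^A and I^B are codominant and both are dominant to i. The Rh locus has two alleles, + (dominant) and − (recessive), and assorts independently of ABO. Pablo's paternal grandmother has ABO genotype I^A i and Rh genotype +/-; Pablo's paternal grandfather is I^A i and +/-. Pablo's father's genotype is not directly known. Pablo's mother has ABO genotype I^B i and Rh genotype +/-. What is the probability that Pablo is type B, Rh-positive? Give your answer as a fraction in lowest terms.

Pablo's father's ABO genotype from I^A i × I^A i: 1/4 I^A I^A, 1/2 I^A i, 1/4 i i.
Crossing each possibility with the mother I^B i and summing P(type B): 1/4·0 + 1/2·1/4 + 1/4·1/2 = 1/4.
Similarly for Rh via the father's Rh distribution: P(Rh+) = 3/4.
Independent loci: 1/4 × 3/4 = 3/16.

3/16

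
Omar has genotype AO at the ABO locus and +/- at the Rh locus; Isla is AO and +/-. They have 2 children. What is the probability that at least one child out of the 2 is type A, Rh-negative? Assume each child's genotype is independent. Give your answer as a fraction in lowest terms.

87/256

ABO cross AO × AO → 1/4 O, 3/4 A.
Rh cross +/- × +/- → 3/4 Rh+, 1/4 Rh-; so P(type A, Rh-negative) = 3/4 × 1/4 = 3/16 per child.
P(none) = (13/16)^2 = 169/256; P(at least one) = 1 − 169/256 = 87/256.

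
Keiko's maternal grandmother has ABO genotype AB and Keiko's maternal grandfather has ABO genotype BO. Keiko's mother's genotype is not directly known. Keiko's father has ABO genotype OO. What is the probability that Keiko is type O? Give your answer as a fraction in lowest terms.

1/4

Keiko's mother's ABO genotype from AB × BO: 1/4 AB, 1/4 AO, 1/4 BB, 1/4 BO.
Crossing each possibility with the father OO and summing P(type O): 1/4·0 + 1/4·1/2 + 1/4·0 + 1/4·1/2 = 1/4.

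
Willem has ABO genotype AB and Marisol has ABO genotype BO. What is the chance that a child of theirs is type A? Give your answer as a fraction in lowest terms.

ABO cross AB × BO → offspring phenotypes: 1/4 A, 1/2 B, 1/4 AB.
So P(type A) = 1/4.

1/4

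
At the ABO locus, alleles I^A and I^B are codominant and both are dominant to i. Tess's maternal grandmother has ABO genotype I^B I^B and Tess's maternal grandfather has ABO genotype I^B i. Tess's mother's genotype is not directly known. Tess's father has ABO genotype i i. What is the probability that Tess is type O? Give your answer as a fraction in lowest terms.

1/4

Tess's mother's ABO genotype from I^B I^B × I^B i: 1/2 I^B I^B, 1/2 I^B i.
Crossing each possibility with the father i i and summing P(type O): 1/2·0 + 1/2·1/2 = 1/4.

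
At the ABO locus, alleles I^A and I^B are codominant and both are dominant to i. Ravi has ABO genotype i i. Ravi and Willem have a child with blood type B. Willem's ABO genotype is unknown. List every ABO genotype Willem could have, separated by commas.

I^A I^B, I^B I^B, I^B i

For each candidate genotype of Willem, check whether crossing it with i i can produce every observed child phenotype.
  I^A I^A → possible child types {A} ✗
  I^A I^B → possible child types {A, B} ✓
  I^A i → possible child types {O, A} ✗
  I^B I^B → possible child types {B} ✓
  I^B i → possible child types {O, B} ✓
  i i → possible child types {O} ✗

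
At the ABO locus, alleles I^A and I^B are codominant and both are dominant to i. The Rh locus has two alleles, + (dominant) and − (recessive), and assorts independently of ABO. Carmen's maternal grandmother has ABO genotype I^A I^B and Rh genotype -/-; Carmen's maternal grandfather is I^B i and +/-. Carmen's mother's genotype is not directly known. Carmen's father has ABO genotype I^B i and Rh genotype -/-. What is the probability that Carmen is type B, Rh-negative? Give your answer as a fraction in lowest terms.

Carmen's mother's ABO genotype from I^A I^B × I^B i: 1/4 I^A I^B, 1/4 I^A i, 1/4 I^B I^B, 1/4 I^B i.
Crossing each possibility with the father I^B i and summing P(type B): 1/4·1/2 + 1/4·1/4 + 1/4·1 + 1/4·3/4 = 5/8.
Similarly for Rh via the mother's Rh distribution: P(Rh-) = 3/4.
Independent loci: 5/8 × 3/4 = 15/32.

15/32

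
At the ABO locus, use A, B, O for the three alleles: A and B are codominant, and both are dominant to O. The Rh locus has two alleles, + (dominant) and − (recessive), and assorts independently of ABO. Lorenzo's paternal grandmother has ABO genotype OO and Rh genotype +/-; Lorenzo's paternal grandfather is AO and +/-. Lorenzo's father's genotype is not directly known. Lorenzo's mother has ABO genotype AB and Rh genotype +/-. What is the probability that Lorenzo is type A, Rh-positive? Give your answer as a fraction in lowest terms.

Lorenzo's father's ABO genotype from OO × AO: 1/2 AO, 1/2 OO.
Crossing each possibility with the mother AB and summing P(type A): 1/2·1/2 + 1/2·1/2 = 1/2.
Similarly for Rh via the father's Rh distribution: P(Rh+) = 3/4.
Independent loci: 1/2 × 3/4 = 3/8.

3/8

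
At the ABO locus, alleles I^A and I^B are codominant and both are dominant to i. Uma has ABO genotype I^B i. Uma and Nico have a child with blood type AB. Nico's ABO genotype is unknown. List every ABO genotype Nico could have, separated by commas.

For each candidate genotype of Nico, check whether crossing it with I^B i can produce every observed child phenotype.
  I^A I^A → possible child types {A, AB} ✓
  I^A I^B → possible child types {A, B, AB} ✓
  I^A i → possible child types {O, A, B, AB} ✓
  I^B I^B → possible child types {B} ✗
  I^B i → possible child types {O, B} ✗
  i i → possible child types {O, B} ✗

I^A I^A, I^A I^B, I^A i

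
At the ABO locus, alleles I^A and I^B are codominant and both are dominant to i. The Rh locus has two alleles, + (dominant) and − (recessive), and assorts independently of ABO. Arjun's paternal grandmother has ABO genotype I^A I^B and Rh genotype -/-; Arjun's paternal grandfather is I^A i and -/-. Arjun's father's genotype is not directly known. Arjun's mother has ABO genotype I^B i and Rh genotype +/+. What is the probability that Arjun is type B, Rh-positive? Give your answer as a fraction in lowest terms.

Arjun's father's ABO genotype from I^A I^B × I^A i: 1/4 I^A I^A, 1/4 I^A I^B, 1/4 I^A i, 1/4 I^B i.
Crossing each possibility with the mother I^B i and summing P(type B): 1/4·0 + 1/4·1/2 + 1/4·1/4 + 1/4·3/4 = 3/8.
Similarly for Rh via the father's Rh distribution: P(Rh+) = 1.
Independent loci: 3/8 × 1 = 3/8.

3/8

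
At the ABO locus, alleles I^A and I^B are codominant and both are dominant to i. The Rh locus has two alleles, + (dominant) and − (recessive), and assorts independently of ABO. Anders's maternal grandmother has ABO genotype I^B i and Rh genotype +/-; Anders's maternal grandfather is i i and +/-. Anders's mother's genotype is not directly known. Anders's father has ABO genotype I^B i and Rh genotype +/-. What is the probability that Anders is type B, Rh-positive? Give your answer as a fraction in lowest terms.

Anders's mother's ABO genotype from I^B i × i i: 1/2 I^B i, 1/2 i i.
Crossing each possibility with the father I^B i and summing P(type B): 1/2·3/4 + 1/2·1/2 = 5/8.
Similarly for Rh via the mother's Rh distribution: P(Rh+) = 3/4.
Independent loci: 5/8 × 3/4 = 15/32.

15/32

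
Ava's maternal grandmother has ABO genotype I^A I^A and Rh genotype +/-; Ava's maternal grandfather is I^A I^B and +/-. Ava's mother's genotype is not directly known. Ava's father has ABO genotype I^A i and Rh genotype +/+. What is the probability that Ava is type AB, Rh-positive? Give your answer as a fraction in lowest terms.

Ava's mother's ABO genotype from I^A I^A × I^A I^B: 1/2 I^A I^A, 1/2 I^A I^B.
Crossing each possibility with the father I^A i and summing P(type AB): 1/2·0 + 1/2·1/4 = 1/8.
Similarly for Rh via the mother's Rh distribution: P(Rh+) = 1.
Independent loci: 1/8 × 1 = 1/8.

1/8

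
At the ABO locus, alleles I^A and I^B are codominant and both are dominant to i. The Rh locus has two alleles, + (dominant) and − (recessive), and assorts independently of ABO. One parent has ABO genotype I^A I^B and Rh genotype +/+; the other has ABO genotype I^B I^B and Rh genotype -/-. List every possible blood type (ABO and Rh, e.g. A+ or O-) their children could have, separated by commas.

B+, AB+

Gametes from I^A I^B × I^B I^B give offspring ABO genotypes I^A I^B, I^B I^B, i.e. phenotypes B, AB.
Rh cross +/+ × -/- → phenotypes Rh+.
Combining independently: B+, AB+.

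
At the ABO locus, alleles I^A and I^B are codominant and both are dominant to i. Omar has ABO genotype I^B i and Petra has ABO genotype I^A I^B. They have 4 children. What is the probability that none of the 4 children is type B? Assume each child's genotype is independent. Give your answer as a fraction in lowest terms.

1/16

ABO cross I^B i × I^A I^B → 1/4 A, 1/2 B, 1/4 AB.
So P(type B) = 1/2 per child.
P(not type B) = 1/2 for one child; (1/2)^4 = 1/16.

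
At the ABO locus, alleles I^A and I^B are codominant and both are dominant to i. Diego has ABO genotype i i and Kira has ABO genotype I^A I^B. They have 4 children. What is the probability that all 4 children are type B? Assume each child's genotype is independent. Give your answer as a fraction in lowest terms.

1/16

ABO cross i i × I^A I^B → 1/2 A, 1/2 B.
So P(type B) = 1/2 per child.
All 4 independent: (1/2)^4 = 1/16.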